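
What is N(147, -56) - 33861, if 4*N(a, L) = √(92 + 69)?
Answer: -33861 + √161/4 ≈ -33858.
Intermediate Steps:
N(a, L) = √161/4 (N(a, L) = √(92 + 69)/4 = √161/4)
N(147, -56) - 33861 = √161/4 - 33861 = -33861 + √161/4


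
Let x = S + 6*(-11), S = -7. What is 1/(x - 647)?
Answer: -1/720 ≈ -0.0013889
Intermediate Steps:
x = -73 (x = -7 + 6*(-11) = -7 - 66 = -73)
1/(x - 647) = 1/(-73 - 647) = 1/(-720) = -1/720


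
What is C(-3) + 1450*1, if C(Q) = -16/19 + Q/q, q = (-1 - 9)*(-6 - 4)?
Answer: 2753343/1900 ≈ 1449.1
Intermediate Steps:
q = 100 (q = -10*(-10) = 100)
C(Q) = -16/19 + Q/100
C(-3) + 1450*1 = (-16/19 + (1/100)*(-3)) + 1450*1 = (-16/19 - 3/100) + 1450 = -1657/1900 + 1450 = 2753343/1900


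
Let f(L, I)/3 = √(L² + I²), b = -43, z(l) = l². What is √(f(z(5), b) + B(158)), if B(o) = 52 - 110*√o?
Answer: √(52 - 110*√158 + 3*√2474) ≈ 34.372*I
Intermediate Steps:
f(L, I) = 3*√(I² + L²) (f(L, I) = 3*√(L² + I²) = 3*√(I² + L²))
√(f(z(5), b) + B(158)) = √(3*√((-43)² + (5²)²) + (52 - 110*√158)) = √(3*√(1849 + 25²) + (52 - 110*√158)) = √(3*√(1849 + 625) + (52 - 110*√158)) = √(3*√2474 + (52 - 110*√158)) = √(52 - 110*√158 + 3*√2474)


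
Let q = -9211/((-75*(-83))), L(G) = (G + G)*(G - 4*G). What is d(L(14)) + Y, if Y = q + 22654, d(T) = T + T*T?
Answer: 8742716939/6225 ≈ 1.4045e+6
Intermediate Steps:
L(G) = -6*G**2 (L(G) = (2*G)*(-3*G) = -6*G**2)
q = -9211/6225 ≈ -1.4797
d(T) = T + T**2
Y = 141011939/6225 (Y = -9211/6225 + 22654 = 141011939/6225 ≈ 22653.)
d(L(14)) + Y = (-6*14**2)*(1 - 6*14**2) + 141011939/6225 = (-6*196)*(1 - 6*196) + 141011939/6225 = -1176*(1 - 1176) + 141011939/6225 = -1176*(-1175) + 141011939/6225 = 1381800 + 141011939/6225 = 8742716939/6225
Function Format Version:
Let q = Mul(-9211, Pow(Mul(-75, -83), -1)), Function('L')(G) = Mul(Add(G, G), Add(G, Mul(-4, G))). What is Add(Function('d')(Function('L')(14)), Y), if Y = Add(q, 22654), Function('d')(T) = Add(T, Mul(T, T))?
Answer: Rational(8742716939, 6225) ≈ 1.4045e+6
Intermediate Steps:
Function('L')(G) = Mul(-6, Pow(G, 2)) (Function('L')(G) = Mul(Mul(2, G), Mul(-3, G)) = Mul(-6, Pow(G, 2)))
q = Rational(-9211, 6225) (q = Mul(-9211, Pow(6225, -1)) = Mul(-9211, Rational(1, 6225)) = Rational(-9211, 6225) ≈ -1.4797)
Function('d')(T) = Add(T, Pow(T, 2))
Y = Rational(141011939, 6225) (Y = Add(Rational(-9211, 6225), 22654) = Rational(141011939, 6225) ≈ 22653.)
Add(Function('d')(Function('L')(14)), Y) = Add(Mul(Mul(-6, Pow(14, 2)), Add(1, Mul(-6, Pow(14, 2)))), Rational(141011939, 6225)) = Add(Mul(Mul(-6, 196), Add(1, Mul(-6, 196))), Rational(141011939, 6225)) = Add(Mul(-1176, Add(1, -1176)), Rational(141011939, 6225)) = Add(Mul(-1176, -1175), Rational(141011939, 6225)) = Add(1381800, Rational(141011939, 6225)) = Rational(8742716939, 6225)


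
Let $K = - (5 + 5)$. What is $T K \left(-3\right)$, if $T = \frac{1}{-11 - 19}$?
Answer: $-1$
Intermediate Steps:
$T = - \frac{1}{30}$ ($T = \frac{1}{-30} = - \frac{1}{30} \approx -0.033333$)
$K = -10$ ($K = \left(-1\right) 10 = -10$)
$T K \left(-3\right) = \left(- \frac{1}{30}\right) \left(-10\right) \left(-3\right) = \frac{1}{3} \left(-3\right) = -1$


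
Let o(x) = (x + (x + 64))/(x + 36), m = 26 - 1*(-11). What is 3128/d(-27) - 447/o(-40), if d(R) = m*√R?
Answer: -447/4 - 3128*I*√3/333 ≈ -111.75 - 16.27*I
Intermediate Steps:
m = 37 (m = 26 + 11 = 37)
o(x) = (64 + 2*x)/(36 + x) (o(x) = (x + (64 + x))/(36 + x) = (64 + 2*x)/(36 + x))
d(R) = 37*√R
3128/d(-27) - 447/o(-40) = 3128/((37*√(-27))) - 447*(36 - 40)/(2*(32 - 40)) = 3128/((37*(3*I*√3))) - 447/(2*(-8)/(-4)) = 3128/((111*I*√3)) - 447/(2*(-¼)*(-8)) = 3128*(-I*√3/333) - 447/4 = -3128*I*√3/333 - 447*¼ = -3128*I*√3/333 - 447/4 = -447/4 - 3128*I*√3/333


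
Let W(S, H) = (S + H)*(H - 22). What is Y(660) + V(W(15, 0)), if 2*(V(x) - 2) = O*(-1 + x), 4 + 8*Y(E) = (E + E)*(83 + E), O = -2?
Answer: 245855/2 ≈ 1.2293e+5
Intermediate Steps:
W(S, H) = (-22 + H)*(H + S) (W(S, H) = (H + S)*(-22 + H) = (-22 + H)*(H + S))
Y(E) = -½ + E*(83 + E)/4 (Y(E) = -½ + ((E + E)*(83 + E))/8 = -½ + ((2*E)*(83 + E))/8 = -½ + (2*E*(83 + E))/8 = -½ + E*(83 + E)/4)
V(x) = 3 - x (V(x) = 2 + (-2*(-1 + x))/2 = 2 + (2 - 2*x)/2 = 2 + (1 - x) = 3 - x)
Y(660) + V(W(15, 0)) = (-½ + (¼)*660² + (83/4)*660) + (3 - (0² - 22*0 - 22*15 + 0*15)) = (-½ + (¼)*435600 + 13695) + (3 - (0 + 0 - 330 + 0)) = (-½ + 108900 + 13695) + (3 - 1*(-330)) = 245189/2 + (3 + 330) = 245189/2 + 333 = 245855/2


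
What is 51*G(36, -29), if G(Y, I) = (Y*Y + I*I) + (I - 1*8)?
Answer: 107100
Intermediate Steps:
G(Y, I) = -8 + I + I² + Y² (G(Y, I) = (Y² + I²) + (I - 8) = (I² + Y²) + (-8 + I) = -8 + I + I² + Y²)
51*G(36, -29) = 51*(-8 - 29 + (-29)² + 36²) = 51*(-8 - 29 + 841 + 1296) = 51*2100 = 107100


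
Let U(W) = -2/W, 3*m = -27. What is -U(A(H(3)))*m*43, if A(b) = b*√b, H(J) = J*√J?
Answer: -86*3^(¾)/3 ≈ -65.346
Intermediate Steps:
H(J) = J^(3/2)
m = -9 (m = (⅓)*(-27) = -9)
A(b) = b^(3/2)
-U(A(H(3)))*m*43 = --2*3^(¾)/27*(-9)*43 = -2*3^(¾)/3*43 = -86*3^(¾)/3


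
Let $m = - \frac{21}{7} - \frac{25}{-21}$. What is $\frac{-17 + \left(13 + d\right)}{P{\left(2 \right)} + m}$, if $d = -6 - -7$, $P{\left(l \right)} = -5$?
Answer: $\frac{63}{143} \approx 0.44056$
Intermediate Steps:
$m = - \frac{38}{21}$ ($m = \left(-21\right) \frac{1}{7} - - \frac{25}{21} = -3 + \frac{25}{21} = - \frac{38}{21} \approx -1.8095$)
$d = 1$ ($d = -6 + 7 = 1$)
$\frac{-17 + \left(13 + d\right)}{P{\left(2 \right)} + m} = \frac{-17 + \left(13 + 1\right)}{-5 - \frac{38}{21}} = \frac{-17 + 14}{- \frac{143}{21}} = \left(-3\right) \left(- \frac{21}{143}\right) = \frac{63}{143}$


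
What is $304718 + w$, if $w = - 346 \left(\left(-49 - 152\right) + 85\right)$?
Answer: $344854$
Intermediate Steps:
$w = 40136$ ($w = - 346 \left(-201 + 85\right) = \left(-346\right) \left(-116\right) = 40136$)
$304718 + w = 304718 + 40136 = 344854$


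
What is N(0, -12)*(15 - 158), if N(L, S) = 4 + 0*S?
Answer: -572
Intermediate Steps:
N(L, S) = 4 (N(L, S) = 4 + 0 = 4)
N(0, -12)*(15 - 158) = 4*(15 - 158) = 4*(-143) = -572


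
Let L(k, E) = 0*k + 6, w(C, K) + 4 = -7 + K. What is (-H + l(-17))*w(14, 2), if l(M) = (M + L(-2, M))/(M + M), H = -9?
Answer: -2853/34 ≈ -83.912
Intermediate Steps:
w(C, K) = -11 + K (w(C, K) = -4 + (-7 + K) = -11 + K)
L(k, E) = 6 (L(k, E) = 0 + 6 = 6)
l(M) = (6 + M)/(2*M) (l(M) = (M + 6)/(M + M) = (6 + M)/((2*M)) = (6 + M)*(1/(2*M)) = (6 + M)/(2*M))
(-H + l(-17))*w(14, 2) = (-1*(-9) + (½)*(6 - 17)/(-17))*(-11 + 2) = (9 + (½)*(-1/17)*(-11))*(-9) = (9 + 11/34)*(-9) = (317/34)*(-9) = -2853/34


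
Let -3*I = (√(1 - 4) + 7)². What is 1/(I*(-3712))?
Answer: 3/(3712*(7 + I*√3)²) ≈ 1.3749e-5 - 7.2476e-6*I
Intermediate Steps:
I = -(7 + I*√3)²/3 (I = -(√(1 - 4) + 7)²/3 = -(√(-3) + 7)²/3 = -(I*√3 + 7)²/3 = -(7 + I*√3)²/3 ≈ -15.333 - 8.0829*I)
1/(I*(-3712)) = 1/(-(7 + I*√3)²/3*(-3712)) = 1/(3712*(7 + I*√3)²/3) = 3/(3712*(7 + I*√3)²)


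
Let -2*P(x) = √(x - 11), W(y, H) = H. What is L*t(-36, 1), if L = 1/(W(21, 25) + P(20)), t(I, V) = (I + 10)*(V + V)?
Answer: -104/47 ≈ -2.2128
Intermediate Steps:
P(x) = -√(-11 + x)/2 (P(x) = -√(x - 11)/2 = -√(-11 + x)/2)
t(I, V) = 2*V*(10 + I) (t(I, V) = (10 + I)*(2*V) = 2*V*(10 + I))
L = 2/47 (L = 1/(25 - √(-11 + 20)/2) = 1/(25 - √9/2) = 1/(25 - ½*3) = 1/(25 - 3/2) = 1/(47/2) = 2/47 ≈ 0.042553)
L*t(-36, 1) = 2*(2*1*(10 - 36))/47 = 2*(2*1*(-26))/47 = (2/47)*(-52) = -104/47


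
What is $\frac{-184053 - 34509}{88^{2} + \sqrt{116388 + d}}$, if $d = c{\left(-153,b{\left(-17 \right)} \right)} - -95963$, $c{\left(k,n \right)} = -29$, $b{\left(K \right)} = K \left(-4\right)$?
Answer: $- \frac{76933824}{2716237} + \frac{109281 \sqrt{212322}}{29878607} \approx -26.638$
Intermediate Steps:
$b{\left(K \right)} = - 4 K$
$d = 95934$ ($d = -29 - -95963 = -29 + 95963 = 95934$)
$\frac{-184053 - 34509}{88^{2} + \sqrt{116388 + d}} = \frac{-184053 - 34509}{88^{2} + \sqrt{116388 + 95934}} = - \frac{218562}{7744 + \sqrt{212322}}$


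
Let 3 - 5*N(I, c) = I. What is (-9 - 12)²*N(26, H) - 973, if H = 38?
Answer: -15008/5 ≈ -3001.6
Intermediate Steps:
N(I, c) = ⅗ - I/5
(-9 - 12)²*N(26, H) - 973 = (-9 - 12)²*(⅗ - ⅕*26) - 973 = (-21)²*(⅗ - 26/5) - 973 = 441*(-23/5) - 973 = -10143/5 - 973 = -15008/5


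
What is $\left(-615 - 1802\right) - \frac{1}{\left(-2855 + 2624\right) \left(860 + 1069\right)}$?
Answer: $- \frac{1077012782}{445599} \approx -2417.0$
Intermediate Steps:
$\left(-615 - 1802\right) - \frac{1}{\left(-2855 + 2624\right) \left(860 + 1069\right)} = \left(-615 - 1802\right) - \frac{1}{\left(-231\right) 1929} = -2417 - \left(- \frac{1}{231}\right) \frac{1}{1929} = -2417 - - \frac{1}{445599} = -2417 + \frac{1}{445599} = - \frac{1077012782}{445599}$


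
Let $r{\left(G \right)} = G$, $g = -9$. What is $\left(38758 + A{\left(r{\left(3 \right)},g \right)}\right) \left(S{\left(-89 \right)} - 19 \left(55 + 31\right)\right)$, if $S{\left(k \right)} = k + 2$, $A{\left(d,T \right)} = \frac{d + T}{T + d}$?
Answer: $-66704239$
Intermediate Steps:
$A{\left(d,T \right)} = 1$ ($A{\left(d,T \right)} = \frac{T + d}{T + d} = 1$)
$S{\left(k \right)} = 2 + k$
$\left(38758 + A{\left(r{\left(3 \right)},g \right)}\right) \left(S{\left(-89 \right)} - 19 \left(55 + 31\right)\right) = \left(38758 + 1\right) \left(\left(2 - 89\right) - 19 \left(55 + 31\right)\right) = 38759 \left(-87 - 1634\right) = 38759 \left(-1721\right) = -66704239$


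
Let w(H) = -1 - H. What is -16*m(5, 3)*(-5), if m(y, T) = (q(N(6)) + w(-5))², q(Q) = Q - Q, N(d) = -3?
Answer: 1280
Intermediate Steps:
q(Q) = 0
m(y, T) = 16 (m(y, T) = (0 + (-1 - 1*(-5)))² = (0 + (-1 + 5))² = (0 + 4)² = 4² = 16)
-16*m(5, 3)*(-5) = -16*16*(-5) = -256*(-5) = 1280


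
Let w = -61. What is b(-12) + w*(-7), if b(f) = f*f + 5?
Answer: 576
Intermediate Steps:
b(f) = 5 + f² (b(f) = f² + 5 = 5 + f²)
b(-12) + w*(-7) = (5 + (-12)²) - 61*(-7) = (5 + 144) + 427 = 149 + 427 = 576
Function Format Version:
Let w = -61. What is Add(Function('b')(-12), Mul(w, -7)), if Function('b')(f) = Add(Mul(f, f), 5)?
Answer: 576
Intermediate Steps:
Function('b')(f) = Add(5, Pow(f, 2)) (Function('b')(f) = Add(Pow(f, 2), 5) = Add(5, Pow(f, 2)))
Add(Function('b')(-12), Mul(w, -7)) = Add(Add(5, Pow(-12, 2)), Mul(-61, -7)) = Add(Add(5, 144), 427) = Add(149, 427) = 576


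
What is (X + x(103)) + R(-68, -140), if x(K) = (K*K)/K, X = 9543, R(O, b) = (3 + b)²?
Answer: 28415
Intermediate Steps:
x(K) = K (x(K) = K²/K = K)
(X + x(103)) + R(-68, -140) = (9543 + 103) + (3 - 140)² = 9646 + (-137)² = 9646 + 18769 = 28415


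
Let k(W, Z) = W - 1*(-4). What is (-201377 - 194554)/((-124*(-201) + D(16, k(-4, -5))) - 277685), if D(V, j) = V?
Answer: 395931/252745 ≈ 1.5665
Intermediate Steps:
k(W, Z) = 4 + W (k(W, Z) = W + 4 = 4 + W)
(-201377 - 194554)/((-124*(-201) + D(16, k(-4, -5))) - 277685) = (-201377 - 194554)/((-124*(-201) + 16) - 277685) = -395931/((24924 + 16) - 277685) = -395931/(24940 - 277685) = -395931/(-252745) = -395931*(-1/252745) = 395931/252745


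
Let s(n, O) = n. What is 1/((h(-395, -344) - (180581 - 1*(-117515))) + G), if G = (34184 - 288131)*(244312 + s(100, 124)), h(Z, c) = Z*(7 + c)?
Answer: -1/62067859145 ≈ -1.6111e-11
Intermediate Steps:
G = -62067694164 (G = (34184 - 288131)*(244312 + 100) = -253947*244412 = -62067694164)
1/((h(-395, -344) - (180581 - 1*(-117515))) + G) = 1/((-395*(7 - 344) - (180581 - 1*(-117515))) - 62067694164) = 1/((-395*(-337) - (180581 + 117515)) - 62067694164) = 1/((133115 - 1*298096) - 62067694164) = 1/((133115 - 298096) - 62067694164) = 1/(-164981 - 62067694164) = 1/(-62067859145) = -1/62067859145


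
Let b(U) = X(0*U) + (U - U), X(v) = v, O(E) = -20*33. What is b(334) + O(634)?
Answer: -660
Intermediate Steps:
O(E) = -660
b(U) = 0 (b(U) = 0*U + (U - U) = 0 + 0 = 0)
b(334) + O(634) = 0 - 660 = -660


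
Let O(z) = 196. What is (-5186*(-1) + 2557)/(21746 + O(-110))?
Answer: 2581/7314 ≈ 0.35288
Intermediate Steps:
(-5186*(-1) + 2557)/(21746 + O(-110)) = (-5186*(-1) + 2557)/(21746 + 196) = (5186 + 2557)/21942 = 7743*(1/21942) = 2581/7314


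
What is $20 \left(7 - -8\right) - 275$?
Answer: $25$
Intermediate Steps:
$20 \left(7 - -8\right) - 275 = 20 \left(7 + 8\right) - 275 = 20 \cdot 15 - 275 = 300 - 275 = 25$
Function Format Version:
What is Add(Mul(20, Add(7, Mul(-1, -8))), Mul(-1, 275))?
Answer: 25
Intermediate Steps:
Add(Mul(20, Add(7, Mul(-1, -8))), Mul(-1, 275)) = Add(Mul(20, Add(7, 8)), -275) = Add(Mul(20, 15), -275) = Add(300, -275) = 25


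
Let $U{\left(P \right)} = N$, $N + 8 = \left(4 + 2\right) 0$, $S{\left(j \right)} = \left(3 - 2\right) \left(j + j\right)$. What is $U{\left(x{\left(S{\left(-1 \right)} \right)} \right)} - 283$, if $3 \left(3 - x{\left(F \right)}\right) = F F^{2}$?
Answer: $-291$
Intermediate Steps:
$S{\left(j \right)} = 2 j$ ($S{\left(j \right)} = 1 \cdot 2 j = 2 j$)
$x{\left(F \right)} = 3 - \frac{F^{3}}{3}$ ($x{\left(F \right)} = 3 - \frac{F F^{2}}{3} = 3 - \frac{F^{3}}{3}$)
$N = -8$ ($N = -8 + \left(4 + 2\right) 0 = -8 + 6 \cdot 0 = -8 + 0 = -8$)
$U{\left(P \right)} = -8$
$U{\left(x{\left(S{\left(-1 \right)} \right)} \right)} - 283 = -8 - 283 = -291$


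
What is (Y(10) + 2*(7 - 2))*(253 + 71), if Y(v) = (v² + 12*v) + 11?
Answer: 78084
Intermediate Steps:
Y(v) = 11 + v² + 12*v
(Y(10) + 2*(7 - 2))*(253 + 71) = ((11 + 10² + 12*10) + 2*(7 - 2))*(253 + 71) = ((11 + 100 + 120) + 2*5)*324 = (231 + 10)*324 = 241*324 = 78084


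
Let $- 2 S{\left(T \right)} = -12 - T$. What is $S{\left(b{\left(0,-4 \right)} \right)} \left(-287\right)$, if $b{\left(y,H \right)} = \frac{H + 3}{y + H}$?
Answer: $- \frac{14063}{8} \approx -1757.9$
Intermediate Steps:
$b{\left(y,H \right)} = \frac{3 + H}{H + y}$
$S{\left(T \right)} = 6 + \frac{T}{2}$ ($S{\left(T \right)} = - \frac{-12 - T}{2} = 6 + \frac{T}{2}$)
$S{\left(b{\left(0,-4 \right)} \right)} \left(-287\right) = \left(6 + \frac{\frac{1}{-4 + 0} \left(3 - 4\right)}{2}\right) \left(-287\right) = \left(6 + \frac{\frac{1}{-4} \left(-1\right)}{2}\right) \left(-287\right) = \left(6 + \frac{\left(- \frac{1}{4}\right) \left(-1\right)}{2}\right) \left(-287\right) = \left(6 + \frac{1}{2} \cdot \frac{1}{4}\right) \left(-287\right) = \left(6 + \frac{1}{8}\right) \left(-287\right) = \frac{49}{8} \left(-287\right) = - \frac{14063}{8}$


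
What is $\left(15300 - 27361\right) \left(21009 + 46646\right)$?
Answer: $-815986955$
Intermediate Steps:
$\left(15300 - 27361\right) \left(21009 + 46646\right) = \left(-12061\right) 67655 = -815986955$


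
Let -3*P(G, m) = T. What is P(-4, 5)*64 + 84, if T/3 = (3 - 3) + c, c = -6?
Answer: 468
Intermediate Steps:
T = -18 (T = 3*((3 - 3) - 6) = 3*(0 - 6) = 3*(-6) = -18)
P(G, m) = 6 (P(G, m) = -⅓*(-18) = 6)
P(-4, 5)*64 + 84 = 6*64 + 84 = 384 + 84 = 468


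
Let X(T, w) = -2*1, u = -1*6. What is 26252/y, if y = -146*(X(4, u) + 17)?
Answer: -13126/1095 ≈ -11.987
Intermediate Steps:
u = -6
X(T, w) = -2
y = -2190 (y = -146*(-2 + 17) = -146*15 = -2190)
26252/y = 26252/(-2190) = 26252*(-1/2190) = -13126/1095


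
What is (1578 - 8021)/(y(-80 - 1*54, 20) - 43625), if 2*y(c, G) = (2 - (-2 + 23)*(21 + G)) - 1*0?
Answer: 12886/88109 ≈ 0.14625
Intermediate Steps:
y(c, G) = -439/2 - 21*G/2 (y(c, G) = ((2 - (-2 + 23)*(21 + G)) - 1*0)/2 = ((2 - 21*(21 + G)) + 0)/2 = ((2 - (441 + 21*G)) + 0)/2 = ((2 + (-441 - 21*G)) + 0)/2 = ((-439 - 21*G) + 0)/2 = (-439 - 21*G)/2 = -439/2 - 21*G/2)
(1578 - 8021)/(y(-80 - 1*54, 20) - 43625) = (1578 - 8021)/((-439/2 - 21/2*20) - 43625) = -6443/((-439/2 - 210) - 43625) = -6443/(-859/2 - 43625) = -6443/(-88109/2) = -6443*(-2/88109) = 12886/88109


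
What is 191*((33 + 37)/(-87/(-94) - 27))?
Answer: -1256780/2451 ≈ -512.76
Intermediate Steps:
191*((33 + 37)/(-87/(-94) - 27)) = 191*(70/(-87*(-1/94) - 27)) = 191*(70/(87/94 - 27)) = 191*(70/(-2451/94)) = 191*(70*(-94/2451)) = 191*(-6580/2451) = -1256780/2451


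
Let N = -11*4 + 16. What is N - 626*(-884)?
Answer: 553356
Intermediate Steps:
N = -28 (N = -44 + 16 = -28)
N - 626*(-884) = -28 - 626*(-884) = -28 + 553384 = 553356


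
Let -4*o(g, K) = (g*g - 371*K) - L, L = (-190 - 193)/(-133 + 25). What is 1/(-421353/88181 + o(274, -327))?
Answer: -38094192/1870506413537 ≈ -2.0366e-5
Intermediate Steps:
L = 383/108 (L = -383/(-108) = -383*(-1/108) = 383/108 ≈ 3.5463)
o(g, K) = 383/432 - g**2/4 + 371*K/4 (o(g, K) = -((g*g - 371*K) - 1*383/108)/4 = -((g**2 - 371*K) - 383/108)/4 = -(-383/108 + g**2 - 371*K)/4 = 383/432 - g**2/4 + 371*K/4)
1/(-421353/88181 + o(274, -327)) = 1/(-421353/88181 + (383/432 - 1/4*274**2 + (371/4)*(-327))) = 1/(-421353*1/88181 + (383/432 - 1/4*75076 - 121317/4)) = 1/(-421353/88181 + (383/432 - 18769 - 121317/4)) = 1/(-421353/88181 - 21210061/432) = 1/(-1870506413537/38094192) = -38094192/1870506413537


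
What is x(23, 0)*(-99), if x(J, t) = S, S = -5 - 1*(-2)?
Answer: 297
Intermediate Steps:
S = -3 (S = -5 + 2 = -3)
x(J, t) = -3
x(23, 0)*(-99) = -3*(-99) = 297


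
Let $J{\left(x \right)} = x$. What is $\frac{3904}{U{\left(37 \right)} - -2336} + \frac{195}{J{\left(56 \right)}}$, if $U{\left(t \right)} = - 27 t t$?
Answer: $\frac{6533641}{1939112} \approx 3.3694$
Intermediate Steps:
$U{\left(t \right)} = - 27 t^{2}$
$\frac{3904}{U{\left(37 \right)} - -2336} + \frac{195}{J{\left(56 \right)}} = \frac{3904}{- 27 \cdot 37^{2} - -2336} + \frac{195}{56} = \frac{3904}{\left(-27\right) 1369 + 2336} + 195 \cdot \frac{1}{56} = \frac{3904}{-36963 + 2336} + \frac{195}{56} = \frac{3904}{-34627} + \frac{195}{56} = 3904 \left(- \frac{1}{34627}\right) + \frac{195}{56} = - \frac{3904}{34627} + \frac{195}{56} = \frac{6533641}{1939112}$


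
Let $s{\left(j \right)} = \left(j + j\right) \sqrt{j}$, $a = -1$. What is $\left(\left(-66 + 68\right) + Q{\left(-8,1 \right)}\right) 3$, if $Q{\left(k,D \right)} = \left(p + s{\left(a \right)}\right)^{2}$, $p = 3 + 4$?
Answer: $141 - 84 i \approx 141.0 - 84.0 i$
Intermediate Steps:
$s{\left(j \right)} = 2 j^{\frac{3}{2}}$ ($s{\left(j \right)} = 2 j \sqrt{j} = 2 j^{\frac{3}{2}}$)
$p = 7$
$Q{\left(k,D \right)} = \left(7 - 2 i\right)^{2}$ ($Q{\left(k,D \right)} = \left(7 + 2 \left(-1\right)^{\frac{3}{2}}\right)^{2} = \left(7 + 2 \left(- i\right)\right)^{2} = \left(7 - 2 i\right)^{2}$)
$\left(\left(-66 + 68\right) + Q{\left(-8,1 \right)}\right) 3 = \left(\left(-66 + 68\right) + \left(45 - 28 i\right)\right) 3 = \left(2 + \left(45 - 28 i\right)\right) 3 = \left(47 - 28 i\right) 3 = 141 - 84 i$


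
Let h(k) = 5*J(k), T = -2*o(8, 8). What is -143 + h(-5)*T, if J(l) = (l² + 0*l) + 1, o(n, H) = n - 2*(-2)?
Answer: -3263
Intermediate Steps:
o(n, H) = 4 + n (o(n, H) = n + 4 = 4 + n)
J(l) = 1 + l² (J(l) = (l² + 0) + 1 = l² + 1 = 1 + l²)
T = -24 (T = -2*(4 + 8) = -2*12 = -24)
h(k) = 5 + 5*k² (h(k) = 5*(1 + k²) = 5 + 5*k²)
-143 + h(-5)*T = -143 + (5 + 5*(-5)²)*(-24) = -143 + (5 + 5*25)*(-24) = -143 + (5 + 125)*(-24) = -143 + 130*(-24) = -143 - 3120 = -3263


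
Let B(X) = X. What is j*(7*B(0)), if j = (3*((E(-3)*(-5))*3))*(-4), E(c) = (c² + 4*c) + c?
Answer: 0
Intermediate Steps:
E(c) = c² + 5*c
j = -1080 (j = (3*((-3*(5 - 3)*(-5))*3))*(-4) = (3*((-3*2*(-5))*3))*(-4) = (3*(-6*(-5)*3))*(-4) = (3*(30*3))*(-4) = (3*90)*(-4) = 270*(-4) = -1080)
j*(7*B(0)) = -7560*0 = -1080*0 = 0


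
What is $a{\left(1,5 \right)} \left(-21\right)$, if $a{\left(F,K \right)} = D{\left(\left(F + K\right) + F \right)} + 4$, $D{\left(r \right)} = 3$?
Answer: $-147$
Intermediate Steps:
$a{\left(F,K \right)} = 7$ ($a{\left(F,K \right)} = 3 + 4 = 7$)
$a{\left(1,5 \right)} \left(-21\right) = 7 \left(-21\right) = -147$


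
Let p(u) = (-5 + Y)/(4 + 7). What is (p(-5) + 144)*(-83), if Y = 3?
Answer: -131306/11 ≈ -11937.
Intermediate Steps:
p(u) = -2/11 (p(u) = (-5 + 3)/(4 + 7) = -2/11)
(p(-5) + 144)*(-83) = (-2/11 + 144)*(-83) = (1582/11)*(-83) = -131306/11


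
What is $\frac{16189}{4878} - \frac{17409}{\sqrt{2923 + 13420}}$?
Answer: $\frac{16189}{4878} - \frac{17409 \sqrt{16343}}{16343} \approx -132.86$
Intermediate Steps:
$\frac{16189}{4878} - \frac{17409}{\sqrt{2923 + 13420}} = 16189 \cdot \frac{1}{4878} - \frac{17409}{\sqrt{16343}} = \frac{16189}{4878} - 17409 \frac{\sqrt{16343}}{16343} = \frac{16189}{4878} - \frac{17409 \sqrt{16343}}{16343}$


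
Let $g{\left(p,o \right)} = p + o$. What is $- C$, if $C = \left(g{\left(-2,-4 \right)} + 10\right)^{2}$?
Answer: $-16$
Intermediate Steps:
$g{\left(p,o \right)} = o + p$
$C = 16$ ($C = \left(\left(-4 - 2\right) + 10\right)^{2} = \left(-6 + 10\right)^{2} = 4^{2} = 16$)
$- C = \left(-1\right) 16 = -16$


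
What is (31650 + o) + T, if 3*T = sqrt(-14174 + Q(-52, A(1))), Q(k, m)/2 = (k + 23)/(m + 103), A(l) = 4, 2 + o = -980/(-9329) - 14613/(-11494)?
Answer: 3393684331645/107227526 + 2*I*sqrt(40571083)/321 ≈ 31649.0 + 39.686*I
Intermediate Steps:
o = -66866255/107227526 (o = -2 + (-980/(-9329) - 14613/(-11494)) = -2 + (-980*(-1/9329) - 14613*(-1/11494)) = -2 + (980/9329 + 14613/11494) = -2 + 147588797/107227526 = -66866255/107227526 ≈ -0.62359)
Q(k, m) = 2*(23 + k)/(103 + m) (Q(k, m) = 2*((k + 23)/(m + 103)) = 2*((23 + k)/(103 + m)) = 2*(23 + k)/(103 + m))
T = 2*I*sqrt(40571083)/321 (T = sqrt(-14174 + 2*(23 - 52)/(103 + 4))/3 = sqrt(-14174 + 2*(-29)/107)/3 = sqrt(-14174 + 2*(1/107)*(-29))/3 = sqrt(-14174 - 58/107)/3 = sqrt(-1516676/107)/3 = (2*I*sqrt(40571083)/107)/3 = 2*I*sqrt(40571083)/321 ≈ 39.686*I)
(31650 + o) + T = (31650 - 66866255/107227526) + 2*I*sqrt(40571083)/321 = 3393684331645/107227526 + 2*I*sqrt(40571083)/321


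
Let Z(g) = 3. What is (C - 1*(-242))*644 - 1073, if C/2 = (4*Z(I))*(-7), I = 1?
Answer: 46583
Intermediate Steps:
C = -168 (C = 2*((4*3)*(-7)) = 2*(12*(-7)) = 2*(-84) = -168)
(C - 1*(-242))*644 - 1073 = (-168 - 1*(-242))*644 - 1073 = (-168 + 242)*644 - 1073 = 74*644 - 1073 = 47656 - 1073 = 46583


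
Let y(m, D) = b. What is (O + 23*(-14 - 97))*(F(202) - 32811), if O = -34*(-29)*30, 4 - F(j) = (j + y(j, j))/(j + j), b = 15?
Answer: -358222479615/404 ≈ -8.8669e+8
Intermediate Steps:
y(m, D) = 15
F(j) = 4 - (15 + j)/(2*j) (F(j) = 4 - (j + 15)/(j + j) = 4 - (15 + j)/(2*j))
O = 29580 (O = 986*30 = 29580)
(O + 23*(-14 - 97))*(F(202) - 32811) = (29580 + 23*(-14 - 97))*((½)*(-15 + 7*202)/202 - 32811) = (29580 + 23*(-111))*((½)*(1/202)*(-15 + 1414) - 32811) = (29580 - 2553)*((½)*(1/202)*1399 - 32811) = 27027*(1399/404 - 32811) = 27027*(-13254245/404) = -358222479615/404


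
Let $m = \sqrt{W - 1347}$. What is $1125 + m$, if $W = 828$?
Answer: $1125 + i \sqrt{519} \approx 1125.0 + 22.782 i$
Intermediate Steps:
$m = i \sqrt{519}$ ($m = \sqrt{828 - 1347} = \sqrt{-519} = i \sqrt{519} \approx 22.782 i$)
$1125 + m = 1125 + i \sqrt{519}$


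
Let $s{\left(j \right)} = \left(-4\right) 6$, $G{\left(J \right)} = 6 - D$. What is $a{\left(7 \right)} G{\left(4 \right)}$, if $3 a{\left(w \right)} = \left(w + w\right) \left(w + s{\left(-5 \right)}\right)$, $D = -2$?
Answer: $- \frac{1904}{3} \approx -634.67$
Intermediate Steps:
$G{\left(J \right)} = 8$ ($G{\left(J \right)} = 6 - -2 = 6 + 2 = 8$)
$s{\left(j \right)} = -24$
$a{\left(w \right)} = \frac{2 w \left(-24 + w\right)}{3}$ ($a{\left(w \right)} = \frac{\left(w + w\right) \left(w - 24\right)}{3} = \frac{2 w \left(-24 + w\right)}{3}$)
$a{\left(7 \right)} G{\left(4 \right)} = \frac{2}{3} \cdot 7 \left(-24 + 7\right) 8 = \frac{2}{3} \cdot 7 \left(-17\right) 8 = \left(- \frac{238}{3}\right) 8 = - \frac{1904}{3}$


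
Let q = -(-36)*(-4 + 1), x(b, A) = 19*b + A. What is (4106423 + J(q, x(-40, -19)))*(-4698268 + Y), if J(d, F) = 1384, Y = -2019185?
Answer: -27594000455571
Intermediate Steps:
x(b, A) = A + 19*b
q = -108 (q = -(-36)*(-3) = -12*9 = -108)
(4106423 + J(q, x(-40, -19)))*(-4698268 + Y) = (4106423 + 1384)*(-4698268 - 2019185) = 4107807*(-6717453) = -27594000455571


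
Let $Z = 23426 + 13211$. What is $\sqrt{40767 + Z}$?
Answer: $2 \sqrt{19351} \approx 278.22$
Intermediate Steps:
$Z = 36637$
$\sqrt{40767 + Z} = \sqrt{40767 + 36637} = \sqrt{77404} = 2 \sqrt{19351}$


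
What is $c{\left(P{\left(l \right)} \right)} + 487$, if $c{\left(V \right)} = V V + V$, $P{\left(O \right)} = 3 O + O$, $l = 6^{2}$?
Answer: $21367$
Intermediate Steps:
$l = 36$
$P{\left(O \right)} = 4 O$
$c{\left(V \right)} = V + V^{2}$ ($c{\left(V \right)} = V^{2} + V = V + V^{2}$)
$c{\left(P{\left(l \right)} \right)} + 487 = 4 \cdot 36 \left(1 + 4 \cdot 36\right) + 487 = 144 \left(1 + 144\right) + 487 = 144 \cdot 145 + 487 = 20880 + 487 = 21367$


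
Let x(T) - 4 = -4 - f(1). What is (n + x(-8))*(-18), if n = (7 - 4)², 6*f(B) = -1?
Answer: -165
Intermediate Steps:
f(B) = -⅙ (f(B) = (⅙)*(-1) = -⅙)
n = 9 (n = 3² = 9)
x(T) = ⅙ (x(T) = 4 + (-4 - 1*(-⅙)) = 4 + (-4 + ⅙) = 4 - 23/6 = ⅙)
(n + x(-8))*(-18) = (9 + ⅙)*(-18) = (55/6)*(-18) = -165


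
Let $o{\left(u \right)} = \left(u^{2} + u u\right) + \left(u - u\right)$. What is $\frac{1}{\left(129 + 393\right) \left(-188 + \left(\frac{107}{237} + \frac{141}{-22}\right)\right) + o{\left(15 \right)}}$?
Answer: $- \frac{869}{87591615} \approx -9.921 \cdot 10^{-6}$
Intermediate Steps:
$o{\left(u \right)} = 2 u^{2}$ ($o{\left(u \right)} = \left(u^{2} + u^{2}\right) + 0 = 2 u^{2} + 0 = 2 u^{2}$)
$\frac{1}{\left(129 + 393\right) \left(-188 + \left(\frac{107}{237} + \frac{141}{-22}\right)\right) + o{\left(15 \right)}} = \frac{1}{\left(129 + 393\right) \left(-188 + \left(\frac{107}{237} + \frac{141}{-22}\right)\right) + 2 \cdot 15^{2}} = \frac{1}{522 \left(-188 + \left(107 \cdot \frac{1}{237} + 141 \left(- \frac{1}{22}\right)\right)\right) + 2 \cdot 225} = \frac{1}{522 \left(-188 + \left(\frac{107}{237} - \frac{141}{22}\right)\right) + 450} = \frac{1}{522 \left(-188 - \frac{31063}{5214}\right) + 450} = \frac{1}{522 \left(- \frac{1011295}{5214}\right) + 450} = \frac{1}{- \frac{87982665}{869} + 450} = \frac{1}{- \frac{87591615}{869}} = - \frac{869}{87591615}$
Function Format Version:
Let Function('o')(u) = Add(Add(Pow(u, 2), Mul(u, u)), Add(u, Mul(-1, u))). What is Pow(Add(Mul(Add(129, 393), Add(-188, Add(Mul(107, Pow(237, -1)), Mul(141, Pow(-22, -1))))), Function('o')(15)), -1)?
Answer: Rational(-869, 87591615) ≈ -9.9210e-6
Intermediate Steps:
Function('o')(u) = Mul(2, Pow(u, 2)) (Function('o')(u) = Add(Add(Pow(u, 2), Pow(u, 2)), 0) = Add(Mul(2, Pow(u, 2)), 0) = Mul(2, Pow(u, 2)))
Pow(Add(Mul(Add(129, 393), Add(-188, Add(Mul(107, Pow(237, -1)), Mul(141, Pow(-22, -1))))), Function('o')(15)), -1) = Pow(Add(Mul(Add(129, 393), Add(-188, Add(Mul(107, Pow(237, -1)), Mul(141, Pow(-22, -1))))), Mul(2, Pow(15, 2))), -1) = Pow(Add(Mul(522, Add(-188, Add(Mul(107, Rational(1, 237)), Mul(141, Rational(-1, 22))))), Mul(2, 225)), -1) = Pow(Add(Mul(522, Add(-188, Add(Rational(107, 237), Rational(-141, 22)))), 450), -1) = Pow(Add(Mul(522, Add(-188, Rational(-31063, 5214))), 450), -1) = Pow(Add(Mul(522, Rational(-1011295, 5214)), 450), -1) = Pow(Add(Rational(-87982665, 869), 450), -1) = Pow(Rational(-87591615, 869), -1) = Rational(-869, 87591615)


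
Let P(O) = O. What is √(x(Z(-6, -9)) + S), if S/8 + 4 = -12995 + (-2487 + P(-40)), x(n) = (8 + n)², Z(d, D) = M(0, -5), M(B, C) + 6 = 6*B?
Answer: 2*I*√31051 ≈ 352.43*I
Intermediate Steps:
M(B, C) = -6 + 6*B
Z(d, D) = -6 (Z(d, D) = -6 + 6*0 = -6 + 0 = -6)
S = -124208 (S = -32 + 8*(-12995 + (-2487 - 40)) = -32 + 8*(-12995 - 2527) = -32 + 8*(-15522) = -32 - 124176 = -124208)
√(x(Z(-6, -9)) + S) = √((8 - 6)² - 124208) = √(2² - 124208) = √(4 - 124208) = √(-124204) = 2*I*√31051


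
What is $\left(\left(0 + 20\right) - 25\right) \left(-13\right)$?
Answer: $65$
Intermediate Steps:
$\left(\left(0 + 20\right) - 25\right) \left(-13\right) = \left(20 - 25\right) \left(-13\right) = \left(-5\right) \left(-13\right) = 65$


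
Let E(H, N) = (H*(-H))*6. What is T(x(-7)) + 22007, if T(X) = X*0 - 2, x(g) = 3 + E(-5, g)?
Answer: 22005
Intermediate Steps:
E(H, N) = -6*H² (E(H, N) = -H²*6 = -6*H²)
x(g) = -147 (x(g) = 3 - 6*(-5)² = 3 - 6*25 = 3 - 150 = -147)
T(X) = -2 (T(X) = 0 - 2 = -2)
T(x(-7)) + 22007 = -2 + 22007 = 22005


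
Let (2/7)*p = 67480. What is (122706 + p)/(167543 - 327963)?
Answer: -179443/80210 ≈ -2.2372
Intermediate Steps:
p = 236180 (p = (7/2)*67480 = 236180)
(122706 + p)/(167543 - 327963) = (122706 + 236180)/(167543 - 327963) = 358886/(-160420) = 358886*(-1/160420) = -179443/80210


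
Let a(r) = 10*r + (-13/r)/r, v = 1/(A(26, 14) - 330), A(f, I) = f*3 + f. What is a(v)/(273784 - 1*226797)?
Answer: -75030649/5309531 ≈ -14.131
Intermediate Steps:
A(f, I) = 4*f (A(f, I) = 3*f + f = 4*f)
v = -1/226 (v = 1/(4*26 - 330) = 1/(104 - 330) = 1/(-226) = -1/226 ≈ -0.0044248)
a(r) = -13/r**2 + 10*r (a(r) = 10*r - 13/r**2 = -13/r**2 + 10*r)
a(v)/(273784 - 1*226797) = (-13/(-1/226)**2 + 10*(-1/226))/(273784 - 1*226797) = (-13*51076 - 5/113)/(273784 - 226797) = (-663988 - 5/113)/46987 = -75030649/113*1/46987 = -75030649/5309531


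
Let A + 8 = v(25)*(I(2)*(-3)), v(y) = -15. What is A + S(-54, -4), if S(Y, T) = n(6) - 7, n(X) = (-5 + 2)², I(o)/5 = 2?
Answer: 444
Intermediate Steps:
I(o) = 10 (I(o) = 5*2 = 10)
n(X) = 9 (n(X) = (-3)² = 9)
S(Y, T) = 2 (S(Y, T) = 9 - 7 = 2)
A = 442 (A = -8 - 150*(-3) = -8 - 15*(-30) = -8 + 450 = 442)
A + S(-54, -4) = 442 + 2 = 444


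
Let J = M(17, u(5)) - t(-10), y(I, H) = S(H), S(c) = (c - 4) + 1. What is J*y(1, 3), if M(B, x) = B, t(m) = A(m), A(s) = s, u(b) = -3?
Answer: 0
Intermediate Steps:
S(c) = -3 + c (S(c) = (-4 + c) + 1 = -3 + c)
y(I, H) = -3 + H
t(m) = m
J = 27 (J = 17 - 1*(-10) = 17 + 10 = 27)
J*y(1, 3) = 27*(-3 + 3) = 27*0 = 0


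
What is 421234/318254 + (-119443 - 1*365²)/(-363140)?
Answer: 29172439554/14446344695 ≈ 2.0194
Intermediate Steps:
421234/318254 + (-119443 - 1*365²)/(-363140) = 421234*(1/318254) + (-119443 - 1*133225)*(-1/363140) = 210617/159127 + (-119443 - 133225)*(-1/363140) = 210617/159127 - 252668*(-1/363140) = 210617/159127 + 63167/90785 = 29172439554/14446344695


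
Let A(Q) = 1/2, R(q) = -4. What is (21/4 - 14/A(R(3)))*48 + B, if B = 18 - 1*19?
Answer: -1093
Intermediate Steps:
A(Q) = 1/2 (A(Q) = 1*(1/2) = 1/2)
B = -1 (B = 18 - 19 = -1)
(21/4 - 14/A(R(3)))*48 + B = (21/4 - 14/1/2)*48 - 1 = (21*(1/4) - 14*2)*48 - 1 = (21/4 - 28)*48 - 1 = -91/4*48 - 1 = -1092 - 1 = -1093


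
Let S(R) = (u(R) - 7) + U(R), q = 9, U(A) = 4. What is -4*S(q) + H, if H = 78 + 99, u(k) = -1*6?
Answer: 213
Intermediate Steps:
u(k) = -6
H = 177
S(R) = -9 (S(R) = (-6 - 7) + 4 = -13 + 4 = -9)
-4*S(q) + H = -4*(-9) + 177 = 36 + 177 = 213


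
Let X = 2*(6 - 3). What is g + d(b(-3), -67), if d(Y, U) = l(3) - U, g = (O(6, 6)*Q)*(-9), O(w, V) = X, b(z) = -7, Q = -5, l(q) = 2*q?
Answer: 343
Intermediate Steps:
X = 6 (X = 2*3 = 6)
O(w, V) = 6
g = 270 (g = (6*(-5))*(-9) = -30*(-9) = 270)
d(Y, U) = 6 - U (d(Y, U) = 2*3 - U = 6 - U)
g + d(b(-3), -67) = 270 + (6 - 1*(-67)) = 270 + (6 + 67) = 270 + 73 = 343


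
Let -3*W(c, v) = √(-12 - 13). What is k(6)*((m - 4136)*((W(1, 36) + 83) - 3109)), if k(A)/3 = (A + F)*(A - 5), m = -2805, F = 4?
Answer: 630103980 + 347050*I ≈ 6.301e+8 + 3.4705e+5*I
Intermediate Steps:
k(A) = 3*(-5 + A)*(4 + A) (k(A) = 3*((A + 4)*(A - 5)) = 3*((4 + A)*(-5 + A)) = 3*((-5 + A)*(4 + A)) = 3*(-5 + A)*(4 + A))
W(c, v) = -5*I/3 (W(c, v) = -√(-12 - 13)/3 = -5*I/3)
k(6)*((m - 4136)*((W(1, 36) + 83) - 3109)) = (-60 - 3*6 + 3*6²)*((-2805 - 4136)*((-5*I/3 + 83) - 3109)) = (-60 - 18 + 3*36)*(-6941*((83 - 5*I/3) - 3109)) = (-60 - 18 + 108)*(-6941*(-3026 - 5*I/3)) = 30*(21003466 + 34705*I/3) = 630103980 + 347050*I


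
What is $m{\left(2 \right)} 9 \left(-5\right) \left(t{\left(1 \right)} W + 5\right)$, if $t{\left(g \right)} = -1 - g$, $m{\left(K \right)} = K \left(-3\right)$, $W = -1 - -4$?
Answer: $-270$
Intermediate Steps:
$W = 3$ ($W = -1 + 4 = 3$)
$m{\left(K \right)} = - 3 K$
$m{\left(2 \right)} 9 \left(-5\right) \left(t{\left(1 \right)} W + 5\right) = \left(-3\right) 2 \cdot 9 \left(-5\right) \left(\left(-1 - 1\right) 3 + 5\right) = \left(-6\right) \left(-45\right) \left(\left(-1 - 1\right) 3 + 5\right) = 270 \left(\left(-2\right) 3 + 5\right) = 270 \left(-6 + 5\right) = 270 \left(-1\right) = -270$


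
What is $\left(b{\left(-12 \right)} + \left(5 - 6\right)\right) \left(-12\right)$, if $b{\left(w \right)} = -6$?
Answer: $84$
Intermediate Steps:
$\left(b{\left(-12 \right)} + \left(5 - 6\right)\right) \left(-12\right) = \left(-6 + \left(5 - 6\right)\right) \left(-12\right) = \left(-6 - 1\right) \left(-12\right) = \left(-7\right) \left(-12\right) = 84$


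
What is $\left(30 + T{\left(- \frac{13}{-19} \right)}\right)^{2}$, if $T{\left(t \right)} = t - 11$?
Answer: $\frac{139876}{361} \approx 387.47$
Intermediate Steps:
$T{\left(t \right)} = -11 + t$ ($T{\left(t \right)} = t - 11 = -11 + t$)
$\left(30 + T{\left(- \frac{13}{-19} \right)}\right)^{2} = \left(30 - \left(11 + \frac{13}{-19}\right)\right)^{2} = \left(30 - \frac{196}{19}\right)^{2} = \left(\frac{374}{19}\right)^{2} = \frac{139876}{361}$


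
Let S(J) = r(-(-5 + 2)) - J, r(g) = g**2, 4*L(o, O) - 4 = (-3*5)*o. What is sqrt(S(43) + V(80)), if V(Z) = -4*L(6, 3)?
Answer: 2*sqrt(13) ≈ 7.2111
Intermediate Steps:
L(o, O) = 1 - 15*o/4 (L(o, O) = 1 + ((-3*5)*o)/4 = 1 + (-15*o)/4 = 1 - 15*o/4)
S(J) = 9 - J (S(J) = (-(-5 + 2))**2 - J = (-1*(-3))**2 - J = 3**2 - J = 9 - J)
V(Z) = 86 (V(Z) = -4*(1 - 15/4*6) = -4*(1 - 45/2) = -4*(-43/2) = 86)
sqrt(S(43) + V(80)) = sqrt((9 - 1*43) + 86) = sqrt((9 - 43) + 86) = sqrt(-34 + 86) = sqrt(52) = 2*sqrt(13)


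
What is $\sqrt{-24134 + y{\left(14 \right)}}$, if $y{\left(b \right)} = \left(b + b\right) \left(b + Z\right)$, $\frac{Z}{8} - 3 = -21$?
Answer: $3 i \sqrt{3086} \approx 166.66 i$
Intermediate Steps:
$Z = -144$ ($Z = 24 + 8 \left(-21\right) = 24 - 168 = -144$)
$y{\left(b \right)} = 2 b \left(-144 + b\right)$ ($y{\left(b \right)} = \left(b + b\right) \left(b - 144\right) = 2 b \left(-144 + b\right)$)
$\sqrt{-24134 + y{\left(14 \right)}} = \sqrt{-24134 + 2 \cdot 14 \left(-144 + 14\right)} = \sqrt{-24134 + 2 \cdot 14 \left(-130\right)} = \sqrt{-24134 - 3640} = \sqrt{-27774} = 3 i \sqrt{3086}$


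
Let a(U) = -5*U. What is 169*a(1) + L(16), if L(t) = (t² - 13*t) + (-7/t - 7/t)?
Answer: -6383/8 ≈ -797.88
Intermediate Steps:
L(t) = t² - 14/t - 13*t (L(t) = (t² - 13*t) - 14/t = t² - 14/t - 13*t)
169*a(1) + L(16) = 169*(-5*1) + (-14 + 16²*(-13 + 16))/16 = 169*(-5) + (-14 + 256*3)/16 = -845 + (-14 + 768)/16 = -845 + (1/16)*754 = -845 + 377/8 = -6383/8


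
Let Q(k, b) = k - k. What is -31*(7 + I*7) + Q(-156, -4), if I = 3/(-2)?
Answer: 217/2 ≈ 108.50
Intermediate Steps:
I = -3/2 (I = 3*(-½) = -3/2 ≈ -1.5000)
Q(k, b) = 0
-31*(7 + I*7) + Q(-156, -4) = -31*(7 - 3/2*7) + 0 = -31*(7 - 21/2) + 0 = -31*(-7/2) + 0 = 217/2 + 0 = 217/2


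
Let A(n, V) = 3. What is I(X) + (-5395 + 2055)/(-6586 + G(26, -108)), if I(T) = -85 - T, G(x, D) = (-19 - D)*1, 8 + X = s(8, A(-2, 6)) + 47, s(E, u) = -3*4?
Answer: -724324/6497 ≈ -111.49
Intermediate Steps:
s(E, u) = -12
X = 27 (X = -8 + (-12 + 47) = -8 + 35 = 27)
G(x, D) = -19 - D
I(X) + (-5395 + 2055)/(-6586 + G(26, -108)) = (-85 - 1*27) + (-5395 + 2055)/(-6586 + (-19 - 1*(-108))) = (-85 - 27) - 3340/(-6586 + (-19 + 108)) = -112 - 3340/(-6586 + 89) = -112 - 3340/(-6497) = -112 - 3340*(-1/6497) = -112 + 3340/6497 = -724324/6497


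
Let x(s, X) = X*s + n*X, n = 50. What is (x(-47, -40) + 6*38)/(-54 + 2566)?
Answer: 27/628 ≈ 0.042994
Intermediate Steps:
x(s, X) = 50*X + X*s (x(s, X) = X*s + 50*X = 50*X + X*s)
(x(-47, -40) + 6*38)/(-54 + 2566) = (-40*(50 - 47) + 6*38)/(-54 + 2566) = (-40*3 + 228)/2512 = (-120 + 228)*(1/2512) = 108*(1/2512) = 27/628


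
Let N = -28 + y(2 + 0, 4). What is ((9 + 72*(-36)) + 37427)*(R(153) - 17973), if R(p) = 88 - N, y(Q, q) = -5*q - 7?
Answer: -621268520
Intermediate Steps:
y(Q, q) = -7 - 5*q
N = -55 (N = -28 + (-7 - 5*4) = -28 + (-7 - 20) = -28 - 27 = -55)
R(p) = 143 (R(p) = 88 - 1*(-55) = 88 + 55 = 143)
((9 + 72*(-36)) + 37427)*(R(153) - 17973) = ((9 + 72*(-36)) + 37427)*(143 - 17973) = ((9 - 2592) + 37427)*(-17830) = (-2583 + 37427)*(-17830) = 34844*(-17830) = -621268520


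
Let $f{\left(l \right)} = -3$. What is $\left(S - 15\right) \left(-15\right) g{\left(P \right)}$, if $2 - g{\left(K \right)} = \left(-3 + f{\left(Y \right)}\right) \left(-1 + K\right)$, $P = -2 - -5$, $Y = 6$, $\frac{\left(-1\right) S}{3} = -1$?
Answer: $2520$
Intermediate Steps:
$S = 3$ ($S = \left(-3\right) \left(-1\right) = 3$)
$P = 3$ ($P = -2 + 5 = 3$)
$g{\left(K \right)} = -4 + 6 K$ ($g{\left(K \right)} = 2 - \left(-3 - 3\right) \left(-1 + K\right) = 2 - - 6 \left(-1 + K\right) = 2 - \left(6 - 6 K\right) = 2 + \left(-6 + 6 K\right) = -4 + 6 K$)
$\left(S - 15\right) \left(-15\right) g{\left(P \right)} = \left(3 - 15\right) \left(-15\right) \left(-4 + 6 \cdot 3\right) = \left(-12\right) \left(-15\right) \left(-4 + 18\right) = 180 \cdot 14 = 2520$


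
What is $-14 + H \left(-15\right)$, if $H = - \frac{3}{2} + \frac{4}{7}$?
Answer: $- \frac{1}{14} \approx -0.071429$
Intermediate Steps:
$H = - \frac{13}{14}$ ($H = \left(-3\right) \frac{1}{2} + 4 \cdot \frac{1}{7} = - \frac{3}{2} + \frac{4}{7} = - \frac{13}{14} \approx -0.92857$)
$-14 + H \left(-15\right) = -14 - - \frac{195}{14} = -14 + \frac{195}{14} = - \frac{1}{14}$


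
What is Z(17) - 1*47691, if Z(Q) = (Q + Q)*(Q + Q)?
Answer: -46535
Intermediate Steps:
Z(Q) = 4*Q² (Z(Q) = (2*Q)*(2*Q) = 4*Q²)
Z(17) - 1*47691 = 4*17² - 1*47691 = 4*289 - 47691 = 1156 - 47691 = -46535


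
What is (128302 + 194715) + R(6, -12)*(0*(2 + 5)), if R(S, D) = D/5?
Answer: 323017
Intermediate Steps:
R(S, D) = D/5 (R(S, D) = D*(⅕) = D/5)
(128302 + 194715) + R(6, -12)*(0*(2 + 5)) = (128302 + 194715) + ((⅕)*(-12))*(0*(2 + 5)) = 323017 - 0*7 = 323017 - 12/5*0 = 323017 + 0 = 323017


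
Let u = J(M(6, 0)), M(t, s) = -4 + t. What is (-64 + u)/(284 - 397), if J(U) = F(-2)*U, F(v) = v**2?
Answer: 56/113 ≈ 0.49558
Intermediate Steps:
J(U) = 4*U (J(U) = (-2)**2*U = 4*U)
u = 8 (u = 4*(-4 + 6) = 4*2 = 8)
(-64 + u)/(284 - 397) = (-64 + 8)/(284 - 397) = -56/(-113) = -56*(-1/113) = 56/113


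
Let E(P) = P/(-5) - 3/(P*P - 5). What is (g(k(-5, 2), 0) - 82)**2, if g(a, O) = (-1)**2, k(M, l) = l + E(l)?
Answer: 6561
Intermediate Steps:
E(P) = -3/(-5 + P**2) - P/5 (E(P) = P*(-1/5) - 3/(P**2 - 5) = -P/5 - 3/(-5 + P**2) = -3/(-5 + P**2) - P/5)
k(M, l) = l + (-3 + l - l**3/5)/(-5 + l**2)
g(a, O) = 1
(g(k(-5, 2), 0) - 82)**2 = (1 - 82)**2 = (-81)**2 = 6561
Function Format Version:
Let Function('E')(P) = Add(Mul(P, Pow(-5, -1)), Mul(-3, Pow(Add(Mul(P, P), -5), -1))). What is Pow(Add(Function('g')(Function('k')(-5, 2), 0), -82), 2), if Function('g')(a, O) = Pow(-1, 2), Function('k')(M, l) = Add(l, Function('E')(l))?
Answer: 6561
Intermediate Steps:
Function('E')(P) = Add(Mul(-3, Pow(Add(-5, Pow(P, 2)), -1)), Mul(Rational(-1, 5), P)) (Function('E')(P) = Add(Mul(P, Rational(-1, 5)), Mul(-3, Pow(Add(Pow(P, 2), -5), -1))) = Add(Mul(Rational(-1, 5), P), Mul(-3, Pow(Add(-5, Pow(P, 2)), -1))) = Add(Mul(-3, Pow(Add(-5, Pow(P, 2)), -1)), Mul(Rational(-1, 5), P)))
Function('k')(M, l) = Add(l, Mul(Pow(Add(-5, Pow(l, 2)), -1), Add(-3, l, Mul(Rational(-1, 5), Pow(l, 3)))))
Function('g')(a, O) = 1
Pow(Add(Function('g')(Function('k')(-5, 2), 0), -82), 2) = Pow(Add(1, -82), 2) = Pow(-81, 2) = 6561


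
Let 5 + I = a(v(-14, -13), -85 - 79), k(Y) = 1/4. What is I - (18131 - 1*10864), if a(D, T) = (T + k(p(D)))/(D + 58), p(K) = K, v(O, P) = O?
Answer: -1280527/176 ≈ -7275.7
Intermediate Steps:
k(Y) = 1/4
a(D, T) = (1/4 + T)/(58 + D) (a(D, T) = (T + 1/4)/(D + 58) = (1/4 + T)/(58 + D))
I = -1535/176 (I = -5 + (1/4 + (-85 - 79))/(58 - 14) = -5 + (1/4 - 164)/44 = -5 + (1/44)*(-655/4) = -5 - 655/176 = -1535/176 ≈ -8.7216)
I - (18131 - 1*10864) = -1535/176 - (18131 - 1*10864) = -1535/176 - (18131 - 10864) = -1535/176 - 1*7267 = -1535/176 - 7267 = -1280527/176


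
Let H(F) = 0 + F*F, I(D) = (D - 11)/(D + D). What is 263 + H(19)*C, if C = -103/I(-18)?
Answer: -1330961/29 ≈ -45895.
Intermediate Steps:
I(D) = (-11 + D)/(2*D) (I(D) = (-11 + D)/((2*D)) = (-11 + D)*(1/(2*D)) = (-11 + D)/(2*D))
H(F) = F**2 (H(F) = 0 + F**2 = F**2)
C = -3708/29 (C = -103*(-36/(-11 - 18)) = -103/((1/2)*(-1/18)*(-29)) = -103/29/36 = -103*36/29 = -3708/29 ≈ -127.86)
263 + H(19)*C = 263 + 19**2*(-3708/29) = 263 + 361*(-3708/29) = 263 - 1338588/29 = -1330961/29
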